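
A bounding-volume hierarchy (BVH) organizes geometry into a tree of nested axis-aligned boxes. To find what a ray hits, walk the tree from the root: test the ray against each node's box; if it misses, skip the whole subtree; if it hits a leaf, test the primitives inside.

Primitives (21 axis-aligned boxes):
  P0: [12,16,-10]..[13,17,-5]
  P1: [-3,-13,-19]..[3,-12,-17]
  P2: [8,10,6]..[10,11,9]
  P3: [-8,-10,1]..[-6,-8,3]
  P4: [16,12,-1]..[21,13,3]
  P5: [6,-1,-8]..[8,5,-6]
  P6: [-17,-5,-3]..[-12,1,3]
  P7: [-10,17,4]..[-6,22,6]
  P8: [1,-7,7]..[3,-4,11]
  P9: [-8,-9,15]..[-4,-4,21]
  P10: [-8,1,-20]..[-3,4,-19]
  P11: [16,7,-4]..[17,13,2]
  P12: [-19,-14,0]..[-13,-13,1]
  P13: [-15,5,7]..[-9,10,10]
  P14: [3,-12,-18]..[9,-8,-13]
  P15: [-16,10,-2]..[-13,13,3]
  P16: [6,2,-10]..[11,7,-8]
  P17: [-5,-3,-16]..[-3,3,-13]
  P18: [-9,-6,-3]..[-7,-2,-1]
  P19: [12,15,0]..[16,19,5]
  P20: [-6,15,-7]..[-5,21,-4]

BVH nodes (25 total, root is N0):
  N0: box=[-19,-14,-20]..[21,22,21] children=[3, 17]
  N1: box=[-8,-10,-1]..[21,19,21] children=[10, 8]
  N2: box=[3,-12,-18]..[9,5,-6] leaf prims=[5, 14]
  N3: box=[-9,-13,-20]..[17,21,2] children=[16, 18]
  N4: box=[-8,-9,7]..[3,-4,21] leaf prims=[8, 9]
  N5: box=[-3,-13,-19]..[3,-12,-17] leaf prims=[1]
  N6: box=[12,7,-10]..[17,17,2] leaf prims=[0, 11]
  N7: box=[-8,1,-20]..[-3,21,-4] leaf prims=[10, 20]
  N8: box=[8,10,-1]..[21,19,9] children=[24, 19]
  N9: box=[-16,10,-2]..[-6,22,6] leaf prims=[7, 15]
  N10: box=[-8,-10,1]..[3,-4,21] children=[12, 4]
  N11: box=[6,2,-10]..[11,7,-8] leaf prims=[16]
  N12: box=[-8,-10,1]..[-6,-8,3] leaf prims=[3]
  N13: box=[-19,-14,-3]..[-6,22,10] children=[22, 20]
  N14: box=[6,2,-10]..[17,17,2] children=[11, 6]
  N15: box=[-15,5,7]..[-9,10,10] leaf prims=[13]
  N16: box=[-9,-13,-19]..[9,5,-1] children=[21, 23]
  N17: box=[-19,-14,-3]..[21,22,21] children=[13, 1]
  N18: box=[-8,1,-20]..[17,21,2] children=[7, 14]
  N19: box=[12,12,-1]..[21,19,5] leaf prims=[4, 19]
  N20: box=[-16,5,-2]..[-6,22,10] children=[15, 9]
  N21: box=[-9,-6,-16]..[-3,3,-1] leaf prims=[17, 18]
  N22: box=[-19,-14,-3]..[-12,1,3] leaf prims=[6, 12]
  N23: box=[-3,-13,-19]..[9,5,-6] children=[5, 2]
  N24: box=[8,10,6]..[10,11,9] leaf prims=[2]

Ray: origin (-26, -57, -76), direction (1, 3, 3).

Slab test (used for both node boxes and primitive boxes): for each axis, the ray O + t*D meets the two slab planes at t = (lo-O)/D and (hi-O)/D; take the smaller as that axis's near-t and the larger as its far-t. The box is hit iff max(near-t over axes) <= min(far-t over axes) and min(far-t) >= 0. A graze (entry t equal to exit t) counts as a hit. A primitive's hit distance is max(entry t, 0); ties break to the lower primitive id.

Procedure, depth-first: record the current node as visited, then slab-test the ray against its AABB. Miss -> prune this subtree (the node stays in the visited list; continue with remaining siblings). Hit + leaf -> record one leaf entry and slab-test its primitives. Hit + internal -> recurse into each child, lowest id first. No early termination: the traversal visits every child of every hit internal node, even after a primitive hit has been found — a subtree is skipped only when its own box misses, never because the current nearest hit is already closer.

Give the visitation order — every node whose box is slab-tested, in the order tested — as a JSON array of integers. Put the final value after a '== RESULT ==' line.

Trace the traversal:
N0 x:[7,47] y:[43/3,79/3] z:[56/3,97/3] -> hit [56/3,79/3], descend [3, 17]
  N3 x:[17,43] y:[44/3,26] z:[56/3,26] -> hit [56/3,26], descend [16, 18]
    N16 x:[17,35] y:[44/3,62/3] z:[19,25] -> hit [19,62/3], descend [21, 23]
      N21 x:[17,23] y:[17,20] z:[20,25] -> hit [20,20] leaf, test {P17(miss), P18(miss)}
      N23 x:[23,35] y:[44/3,62/3] z:[19,70/3] -> miss, prune
    N18 x:[18,43] y:[58/3,26] z:[56/3,26] -> hit [58/3,26], descend [7, 14]
      N7 x:[18,23] y:[58/3,26] z:[56/3,24] -> hit [58/3,23] leaf, test {P10(miss), P20(miss)}
      N14 x:[32,43] y:[59/3,74/3] z:[22,26] -> miss, prune
  N17 x:[7,47] y:[43/3,79/3] z:[73/3,97/3] -> hit [73/3,79/3], descend [1, 13]
    N1 x:[18,47] y:[47/3,76/3] z:[25,97/3] -> hit [25,76/3], descend [8, 10]
      N8 x:[34,47] y:[67/3,76/3] z:[25,85/3] -> miss, prune
      N10 x:[18,29] y:[47/3,53/3] z:[77/3,97/3] -> miss, prune
    N13 x:[7,20] y:[43/3,79/3] z:[73/3,86/3] -> miss, prune

order=[0, 3, 16, 21, 23, 18, 7, 14, 17, 1, 8, 10, 13]  |boxes|=13  |leaves|=2  hit=miss

== RESULT ==
[0, 3, 16, 21, 23, 18, 7, 14, 17, 1, 8, 10, 13]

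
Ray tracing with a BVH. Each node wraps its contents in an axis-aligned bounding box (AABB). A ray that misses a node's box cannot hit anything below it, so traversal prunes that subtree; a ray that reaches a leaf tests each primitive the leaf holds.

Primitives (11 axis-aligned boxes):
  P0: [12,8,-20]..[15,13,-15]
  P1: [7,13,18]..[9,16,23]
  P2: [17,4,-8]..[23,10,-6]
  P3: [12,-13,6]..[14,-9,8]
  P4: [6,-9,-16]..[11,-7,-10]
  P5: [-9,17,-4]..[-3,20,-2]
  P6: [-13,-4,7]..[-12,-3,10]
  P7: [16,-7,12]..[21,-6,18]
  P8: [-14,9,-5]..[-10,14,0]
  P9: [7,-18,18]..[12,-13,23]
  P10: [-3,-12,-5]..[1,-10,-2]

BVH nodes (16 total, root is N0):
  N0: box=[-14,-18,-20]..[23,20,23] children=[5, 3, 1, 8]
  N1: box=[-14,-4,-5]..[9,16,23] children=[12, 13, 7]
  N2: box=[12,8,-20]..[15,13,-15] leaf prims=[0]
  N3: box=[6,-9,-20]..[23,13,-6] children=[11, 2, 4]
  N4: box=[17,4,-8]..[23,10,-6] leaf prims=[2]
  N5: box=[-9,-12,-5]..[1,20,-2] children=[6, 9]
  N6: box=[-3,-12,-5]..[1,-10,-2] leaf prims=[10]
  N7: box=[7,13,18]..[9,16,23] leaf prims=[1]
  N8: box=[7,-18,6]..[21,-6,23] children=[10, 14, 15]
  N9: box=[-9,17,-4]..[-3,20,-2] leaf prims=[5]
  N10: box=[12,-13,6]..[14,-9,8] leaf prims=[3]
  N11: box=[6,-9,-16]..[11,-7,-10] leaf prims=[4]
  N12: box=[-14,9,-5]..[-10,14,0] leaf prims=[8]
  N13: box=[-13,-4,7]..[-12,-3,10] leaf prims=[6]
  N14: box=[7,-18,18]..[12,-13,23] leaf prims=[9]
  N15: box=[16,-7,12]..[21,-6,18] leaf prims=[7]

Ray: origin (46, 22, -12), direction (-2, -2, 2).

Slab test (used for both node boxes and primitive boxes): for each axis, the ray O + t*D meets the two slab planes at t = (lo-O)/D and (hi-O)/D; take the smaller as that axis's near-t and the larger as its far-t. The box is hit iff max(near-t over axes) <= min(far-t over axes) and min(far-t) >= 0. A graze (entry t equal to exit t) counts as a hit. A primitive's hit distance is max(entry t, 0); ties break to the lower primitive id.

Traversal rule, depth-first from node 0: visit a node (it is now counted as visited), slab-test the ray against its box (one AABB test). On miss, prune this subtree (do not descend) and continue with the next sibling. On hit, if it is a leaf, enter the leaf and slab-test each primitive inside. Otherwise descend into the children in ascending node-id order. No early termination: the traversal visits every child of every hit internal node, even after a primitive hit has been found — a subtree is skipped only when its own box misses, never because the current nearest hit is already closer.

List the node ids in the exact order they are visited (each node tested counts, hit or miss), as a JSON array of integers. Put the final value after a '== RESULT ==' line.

Trace the traversal:
N0 x:[23/2,30] y:[1,20] z:[-4,35/2] -> hit [23/2,35/2], descend [1, 3, 5, 8]
  N1 x:[37/2,30] y:[3,13] z:[7/2,35/2] -> miss, prune
  N3 x:[23/2,20] y:[9/2,31/2] z:[-4,3] -> miss, prune
  N5 x:[45/2,55/2] y:[1,17] z:[7/2,5] -> miss, prune
  N8 x:[25/2,39/2] y:[14,20] z:[9,35/2] -> hit [14,35/2], descend [10, 14, 15]
    N10 x:[16,17] y:[31/2,35/2] z:[9,10] -> miss, prune
    N14 x:[17,39/2] y:[35/2,20] z:[15,35/2] -> hit [35/2,35/2] leaf, test {P9@t=35/2}
    N15 x:[25/2,15] y:[14,29/2] z:[12,15] -> hit [14,29/2] leaf, test {P7@t=14}

8 AABB tests over nodes [0, 1, 3, 5, 8, 10, 14, 15]; 2 leaves entered; closest P7.

== RESULT ==
[0, 1, 3, 5, 8, 10, 14, 15]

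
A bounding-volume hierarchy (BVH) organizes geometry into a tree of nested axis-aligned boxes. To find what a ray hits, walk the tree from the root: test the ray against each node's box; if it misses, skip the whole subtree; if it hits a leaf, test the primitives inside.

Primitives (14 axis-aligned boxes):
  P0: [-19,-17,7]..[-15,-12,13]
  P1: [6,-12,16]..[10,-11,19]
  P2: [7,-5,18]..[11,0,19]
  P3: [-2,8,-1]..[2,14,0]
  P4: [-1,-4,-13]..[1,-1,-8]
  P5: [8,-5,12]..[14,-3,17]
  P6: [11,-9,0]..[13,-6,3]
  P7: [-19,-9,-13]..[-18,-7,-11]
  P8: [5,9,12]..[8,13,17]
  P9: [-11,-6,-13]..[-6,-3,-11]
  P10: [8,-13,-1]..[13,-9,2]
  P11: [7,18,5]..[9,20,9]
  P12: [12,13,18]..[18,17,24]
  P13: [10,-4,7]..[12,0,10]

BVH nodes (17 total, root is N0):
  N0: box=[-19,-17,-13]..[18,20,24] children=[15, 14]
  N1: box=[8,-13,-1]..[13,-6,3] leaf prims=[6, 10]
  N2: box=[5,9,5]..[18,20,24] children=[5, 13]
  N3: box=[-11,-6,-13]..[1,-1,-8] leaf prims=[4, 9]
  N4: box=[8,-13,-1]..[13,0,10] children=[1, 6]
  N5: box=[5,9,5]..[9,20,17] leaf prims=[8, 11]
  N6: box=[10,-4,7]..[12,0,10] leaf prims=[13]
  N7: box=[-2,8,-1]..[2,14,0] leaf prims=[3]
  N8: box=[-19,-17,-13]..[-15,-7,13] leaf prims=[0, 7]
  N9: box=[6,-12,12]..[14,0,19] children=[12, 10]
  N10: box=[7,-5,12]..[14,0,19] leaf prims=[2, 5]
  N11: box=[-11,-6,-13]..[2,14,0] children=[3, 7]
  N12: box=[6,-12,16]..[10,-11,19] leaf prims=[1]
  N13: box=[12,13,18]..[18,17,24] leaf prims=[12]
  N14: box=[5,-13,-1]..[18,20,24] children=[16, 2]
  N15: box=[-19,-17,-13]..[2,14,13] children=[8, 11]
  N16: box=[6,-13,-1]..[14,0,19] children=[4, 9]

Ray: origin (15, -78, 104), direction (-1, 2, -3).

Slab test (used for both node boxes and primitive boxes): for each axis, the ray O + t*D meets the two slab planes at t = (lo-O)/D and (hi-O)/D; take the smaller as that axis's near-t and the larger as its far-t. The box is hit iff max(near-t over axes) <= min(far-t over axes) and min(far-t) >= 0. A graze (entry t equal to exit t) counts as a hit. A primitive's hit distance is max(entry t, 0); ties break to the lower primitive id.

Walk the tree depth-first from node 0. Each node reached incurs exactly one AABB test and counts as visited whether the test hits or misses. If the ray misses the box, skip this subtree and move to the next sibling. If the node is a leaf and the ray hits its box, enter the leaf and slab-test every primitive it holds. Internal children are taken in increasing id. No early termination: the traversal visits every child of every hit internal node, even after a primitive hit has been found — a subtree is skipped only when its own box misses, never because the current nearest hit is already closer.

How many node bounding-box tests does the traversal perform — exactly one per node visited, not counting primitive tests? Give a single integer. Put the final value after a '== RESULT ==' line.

Traverse from the root:
N0 x:[-3,34] y:[61/2,49] z:[80/3,39] -> hit [61/2,34], descend [14, 15]
  N14 x:[-3,10] y:[65/2,49] z:[80/3,35] -> miss, prune
  N15 x:[13,34] y:[61/2,46] z:[91/3,39] -> hit [61/2,34], descend [8, 11]
    N8 x:[30,34] y:[61/2,71/2] z:[91/3,39] -> hit [61/2,34] leaf, test {P0@t=61/2, P7(miss)}
    N11 x:[13,26] y:[36,46] z:[104/3,39] -> miss, prune

Visited [0, 14, 15, 8, 11]. Tests: 5 box, 1 leaf. Nearest: P0.

== RESULT ==
5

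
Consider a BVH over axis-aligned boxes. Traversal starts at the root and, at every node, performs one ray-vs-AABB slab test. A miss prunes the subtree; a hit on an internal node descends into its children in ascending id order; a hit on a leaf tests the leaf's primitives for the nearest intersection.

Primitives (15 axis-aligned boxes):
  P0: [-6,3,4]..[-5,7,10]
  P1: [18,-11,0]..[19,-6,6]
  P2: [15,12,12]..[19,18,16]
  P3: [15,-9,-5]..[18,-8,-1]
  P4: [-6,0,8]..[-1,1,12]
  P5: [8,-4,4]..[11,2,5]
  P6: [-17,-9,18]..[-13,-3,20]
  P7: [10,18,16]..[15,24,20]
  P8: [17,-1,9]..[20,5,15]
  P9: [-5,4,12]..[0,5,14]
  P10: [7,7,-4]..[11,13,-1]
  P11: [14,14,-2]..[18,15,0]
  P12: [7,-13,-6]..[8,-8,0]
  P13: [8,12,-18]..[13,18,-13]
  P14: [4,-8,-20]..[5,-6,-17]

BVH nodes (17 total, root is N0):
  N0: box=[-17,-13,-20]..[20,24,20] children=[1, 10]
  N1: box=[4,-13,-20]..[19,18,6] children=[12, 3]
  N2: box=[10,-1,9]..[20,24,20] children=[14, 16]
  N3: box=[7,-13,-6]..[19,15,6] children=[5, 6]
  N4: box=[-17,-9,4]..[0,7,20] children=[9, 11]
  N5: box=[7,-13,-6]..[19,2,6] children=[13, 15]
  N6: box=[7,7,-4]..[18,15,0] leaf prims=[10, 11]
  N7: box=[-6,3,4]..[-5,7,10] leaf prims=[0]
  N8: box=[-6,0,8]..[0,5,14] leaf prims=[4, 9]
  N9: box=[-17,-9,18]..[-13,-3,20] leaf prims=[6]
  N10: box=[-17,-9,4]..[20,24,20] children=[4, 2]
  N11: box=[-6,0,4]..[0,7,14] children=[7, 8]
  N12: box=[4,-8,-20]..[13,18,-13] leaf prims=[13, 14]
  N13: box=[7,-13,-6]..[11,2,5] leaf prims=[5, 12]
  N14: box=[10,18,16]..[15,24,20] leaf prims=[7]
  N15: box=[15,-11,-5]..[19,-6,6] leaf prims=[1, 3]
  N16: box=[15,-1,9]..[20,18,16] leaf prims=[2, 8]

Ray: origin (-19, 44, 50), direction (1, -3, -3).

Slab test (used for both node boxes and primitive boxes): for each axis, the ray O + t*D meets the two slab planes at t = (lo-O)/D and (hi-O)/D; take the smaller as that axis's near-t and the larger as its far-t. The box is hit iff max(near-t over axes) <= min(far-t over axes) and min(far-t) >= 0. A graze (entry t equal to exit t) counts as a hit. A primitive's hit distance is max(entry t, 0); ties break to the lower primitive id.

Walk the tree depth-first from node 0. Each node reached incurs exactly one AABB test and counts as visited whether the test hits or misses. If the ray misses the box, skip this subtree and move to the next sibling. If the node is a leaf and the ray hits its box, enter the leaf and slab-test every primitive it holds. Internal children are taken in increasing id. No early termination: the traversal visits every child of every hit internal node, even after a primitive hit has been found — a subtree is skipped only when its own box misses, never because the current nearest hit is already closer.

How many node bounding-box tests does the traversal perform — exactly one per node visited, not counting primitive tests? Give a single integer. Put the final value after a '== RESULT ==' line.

Traverse from the root:
N0 x:[2,39] y:[20/3,19] z:[10,70/3] -> hit [10,19], descend [1, 10]
  N1 x:[23,38] y:[26/3,19] z:[44/3,70/3] -> miss, prune
  N10 x:[2,39] y:[20/3,53/3] z:[10,46/3] -> hit [10,46/3], descend [2, 4]
    N2 x:[29,39] y:[20/3,15] z:[10,41/3] -> miss, prune
    N4 x:[2,19] y:[37/3,53/3] z:[10,46/3] -> hit [37/3,46/3], descend [9, 11]
      N9 x:[2,6] y:[47/3,53/3] z:[10,32/3] -> miss, prune
      N11 x:[13,19] y:[37/3,44/3] z:[12,46/3] -> hit [13,44/3], descend [7, 8]
        N7 x:[13,14] y:[37/3,41/3] z:[40/3,46/3] -> hit [40/3,41/3] leaf, test {P0@t=40/3}
        N8 x:[13,19] y:[13,44/3] z:[12,14] -> hit [13,14] leaf, test {P4(miss), P9(miss)}

Visited [0, 1, 10, 2, 4, 9, 11, 7, 8]. Tests: 9 box, 2 leaf. Nearest: P0.

== RESULT ==
9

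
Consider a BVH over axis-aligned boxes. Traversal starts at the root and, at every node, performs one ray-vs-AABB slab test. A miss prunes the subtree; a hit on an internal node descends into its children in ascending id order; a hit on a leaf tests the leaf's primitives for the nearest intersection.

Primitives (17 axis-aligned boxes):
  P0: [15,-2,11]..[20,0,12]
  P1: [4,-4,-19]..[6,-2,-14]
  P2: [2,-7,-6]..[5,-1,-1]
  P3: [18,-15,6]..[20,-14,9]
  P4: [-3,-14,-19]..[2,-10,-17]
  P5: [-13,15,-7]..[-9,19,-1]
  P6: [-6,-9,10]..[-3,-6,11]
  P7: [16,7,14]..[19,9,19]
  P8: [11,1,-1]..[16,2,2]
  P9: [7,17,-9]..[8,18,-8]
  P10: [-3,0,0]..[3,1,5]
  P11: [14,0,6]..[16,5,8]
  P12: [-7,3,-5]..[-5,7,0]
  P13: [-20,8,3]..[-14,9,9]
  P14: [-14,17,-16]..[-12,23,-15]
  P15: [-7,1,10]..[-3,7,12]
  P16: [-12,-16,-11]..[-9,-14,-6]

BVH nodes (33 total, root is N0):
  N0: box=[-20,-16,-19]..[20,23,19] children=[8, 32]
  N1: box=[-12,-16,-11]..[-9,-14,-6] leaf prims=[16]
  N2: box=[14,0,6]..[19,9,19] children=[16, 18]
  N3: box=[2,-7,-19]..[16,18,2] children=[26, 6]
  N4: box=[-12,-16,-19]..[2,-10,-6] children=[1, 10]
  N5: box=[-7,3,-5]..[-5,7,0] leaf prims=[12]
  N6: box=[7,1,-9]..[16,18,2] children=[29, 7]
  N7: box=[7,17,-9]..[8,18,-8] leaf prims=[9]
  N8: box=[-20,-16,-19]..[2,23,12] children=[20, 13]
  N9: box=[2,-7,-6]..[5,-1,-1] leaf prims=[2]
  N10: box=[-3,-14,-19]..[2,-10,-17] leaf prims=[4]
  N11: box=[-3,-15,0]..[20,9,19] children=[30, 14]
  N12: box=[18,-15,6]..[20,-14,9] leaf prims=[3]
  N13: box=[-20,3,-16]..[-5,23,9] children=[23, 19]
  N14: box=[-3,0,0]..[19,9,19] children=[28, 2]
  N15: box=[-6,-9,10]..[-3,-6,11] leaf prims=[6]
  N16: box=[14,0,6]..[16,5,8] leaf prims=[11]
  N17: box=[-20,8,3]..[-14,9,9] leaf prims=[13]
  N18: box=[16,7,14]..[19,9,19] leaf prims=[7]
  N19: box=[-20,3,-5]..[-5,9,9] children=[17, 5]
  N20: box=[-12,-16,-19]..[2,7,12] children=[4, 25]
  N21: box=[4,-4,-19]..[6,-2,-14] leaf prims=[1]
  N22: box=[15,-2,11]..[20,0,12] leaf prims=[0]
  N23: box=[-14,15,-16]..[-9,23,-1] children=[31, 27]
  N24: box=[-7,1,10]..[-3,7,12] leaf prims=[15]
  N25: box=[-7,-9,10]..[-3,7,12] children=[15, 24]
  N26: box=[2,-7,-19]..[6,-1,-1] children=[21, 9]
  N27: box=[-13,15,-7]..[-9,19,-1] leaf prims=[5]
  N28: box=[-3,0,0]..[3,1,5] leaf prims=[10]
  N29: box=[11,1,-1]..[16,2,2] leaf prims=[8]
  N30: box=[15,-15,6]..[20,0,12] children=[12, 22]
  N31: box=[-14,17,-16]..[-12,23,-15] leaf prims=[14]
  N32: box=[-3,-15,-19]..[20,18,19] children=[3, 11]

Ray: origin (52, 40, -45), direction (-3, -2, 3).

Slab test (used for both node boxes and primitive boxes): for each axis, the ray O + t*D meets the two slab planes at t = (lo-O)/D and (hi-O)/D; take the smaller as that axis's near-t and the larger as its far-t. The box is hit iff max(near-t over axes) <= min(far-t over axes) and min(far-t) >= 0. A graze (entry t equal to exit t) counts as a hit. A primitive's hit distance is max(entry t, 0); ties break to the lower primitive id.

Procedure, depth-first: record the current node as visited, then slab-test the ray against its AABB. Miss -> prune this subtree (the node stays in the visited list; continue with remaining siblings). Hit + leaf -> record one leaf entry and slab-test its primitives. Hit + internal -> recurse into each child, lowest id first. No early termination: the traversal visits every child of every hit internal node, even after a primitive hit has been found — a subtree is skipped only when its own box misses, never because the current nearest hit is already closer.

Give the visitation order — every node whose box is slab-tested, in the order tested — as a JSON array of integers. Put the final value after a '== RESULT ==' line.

Trace the traversal:
N0 x:[32/3,24] y:[17/2,28] z:[26/3,64/3] -> hit [32/3,64/3], descend [8, 32]
  N8 x:[50/3,24] y:[17/2,28] z:[26/3,19] -> hit [50/3,19], descend [13, 20]
    N13 x:[19,24] y:[17/2,37/2] z:[29/3,18] -> miss, prune
    N20 x:[50/3,64/3] y:[33/2,28] z:[26/3,19] -> hit [50/3,19], descend [4, 25]
      N4 x:[50/3,64/3] y:[25,28] z:[26/3,13] -> miss, prune
      N25 x:[55/3,59/3] y:[33/2,49/2] z:[55/3,19] -> hit [55/3,19], descend [15, 24]
        N15 x:[55/3,58/3] y:[23,49/2] z:[55/3,56/3] -> miss, prune
        N24 x:[55/3,59/3] y:[33/2,39/2] z:[55/3,19] -> hit [55/3,19] leaf, test {P15@t=55/3}
  N32 x:[32/3,55/3] y:[11,55/2] z:[26/3,64/3] -> hit [11,55/3], descend [3, 11]
    N3 x:[12,50/3] y:[11,47/2] z:[26/3,47/3] -> hit [12,47/3], descend [6, 26]
      N6 x:[12,15] y:[11,39/2] z:[12,47/3] -> hit [12,15], descend [7, 29]
        N7 x:[44/3,15] y:[11,23/2] z:[12,37/3] -> miss, prune
        N29 x:[12,41/3] y:[19,39/2] z:[44/3,47/3] -> miss, prune
      N26 x:[46/3,50/3] y:[41/2,47/2] z:[26/3,44/3] -> miss, prune
    N11 x:[32/3,55/3] y:[31/2,55/2] z:[15,64/3] -> hit [31/2,55/3], descend [14, 30]
      N14 x:[11,55/3] y:[31/2,20] z:[15,64/3] -> hit [31/2,55/3], descend [2, 28]
        N2 x:[11,38/3] y:[31/2,20] z:[17,64/3] -> miss, prune
        N28 x:[49/3,55/3] y:[39/2,20] z:[15,50/3] -> miss, prune
      N30 x:[32/3,37/3] y:[20,55/2] z:[17,19] -> miss, prune

19 AABB tests over nodes [0, 8, 13, 20, 4, 25, 15, 24, 32, 3, 6, 7, 29, 26, 11, 14, 2, 28, 30]; 1 leaf entered; closest P15.

== RESULT ==
[0, 8, 13, 20, 4, 25, 15, 24, 32, 3, 6, 7, 29, 26, 11, 14, 2, 28, 30]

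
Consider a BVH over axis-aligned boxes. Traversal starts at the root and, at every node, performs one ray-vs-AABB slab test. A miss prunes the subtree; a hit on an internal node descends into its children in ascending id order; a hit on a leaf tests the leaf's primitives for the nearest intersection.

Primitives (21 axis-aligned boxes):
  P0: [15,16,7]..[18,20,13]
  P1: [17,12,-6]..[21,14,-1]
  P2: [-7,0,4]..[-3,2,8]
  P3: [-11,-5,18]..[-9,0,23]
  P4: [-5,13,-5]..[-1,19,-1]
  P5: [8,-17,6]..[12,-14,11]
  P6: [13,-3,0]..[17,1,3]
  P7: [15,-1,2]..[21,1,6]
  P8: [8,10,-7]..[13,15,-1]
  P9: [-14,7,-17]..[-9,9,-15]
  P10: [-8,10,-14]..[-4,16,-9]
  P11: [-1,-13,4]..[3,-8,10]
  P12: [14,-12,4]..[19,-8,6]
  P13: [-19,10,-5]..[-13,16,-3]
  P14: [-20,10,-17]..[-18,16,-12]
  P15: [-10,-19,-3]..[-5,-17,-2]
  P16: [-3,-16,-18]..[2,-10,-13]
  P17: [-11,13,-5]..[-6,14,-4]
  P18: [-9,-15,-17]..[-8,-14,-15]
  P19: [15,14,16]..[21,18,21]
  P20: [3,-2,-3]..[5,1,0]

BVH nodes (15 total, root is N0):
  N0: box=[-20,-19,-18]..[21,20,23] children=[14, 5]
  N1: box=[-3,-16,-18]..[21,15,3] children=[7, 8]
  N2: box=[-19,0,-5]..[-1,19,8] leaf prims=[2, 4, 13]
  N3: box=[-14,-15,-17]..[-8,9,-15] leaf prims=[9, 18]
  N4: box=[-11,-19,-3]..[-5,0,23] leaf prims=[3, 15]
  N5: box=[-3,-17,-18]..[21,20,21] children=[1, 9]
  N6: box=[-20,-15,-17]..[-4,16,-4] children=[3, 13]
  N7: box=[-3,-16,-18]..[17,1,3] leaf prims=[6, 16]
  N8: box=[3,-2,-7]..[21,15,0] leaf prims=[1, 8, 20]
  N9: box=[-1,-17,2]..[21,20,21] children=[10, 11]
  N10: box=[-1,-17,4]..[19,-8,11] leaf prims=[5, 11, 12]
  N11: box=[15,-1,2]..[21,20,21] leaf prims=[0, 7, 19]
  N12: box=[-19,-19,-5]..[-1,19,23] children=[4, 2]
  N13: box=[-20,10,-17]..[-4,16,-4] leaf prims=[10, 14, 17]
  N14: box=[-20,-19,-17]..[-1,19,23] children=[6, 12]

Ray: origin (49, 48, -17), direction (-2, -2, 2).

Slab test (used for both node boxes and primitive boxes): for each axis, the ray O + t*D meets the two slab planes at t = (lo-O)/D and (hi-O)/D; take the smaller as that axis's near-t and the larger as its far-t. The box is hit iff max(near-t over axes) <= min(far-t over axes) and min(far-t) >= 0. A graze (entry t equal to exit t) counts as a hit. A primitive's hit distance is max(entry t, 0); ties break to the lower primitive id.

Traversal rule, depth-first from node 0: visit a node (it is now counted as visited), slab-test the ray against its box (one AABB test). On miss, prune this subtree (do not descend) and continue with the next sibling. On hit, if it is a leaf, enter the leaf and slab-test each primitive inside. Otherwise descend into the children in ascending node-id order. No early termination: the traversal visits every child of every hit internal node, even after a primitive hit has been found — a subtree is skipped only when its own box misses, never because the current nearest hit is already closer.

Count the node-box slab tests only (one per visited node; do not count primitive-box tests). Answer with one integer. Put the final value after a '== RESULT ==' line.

Walk:
N0 x:[14,69/2] y:[14,67/2] z:[-1/2,20] -> hit [14,20], descend [5, 14]
  N5 x:[14,26] y:[14,65/2] z:[-1/2,19] -> hit [14,19], descend [1, 9]
    N1 x:[14,26] y:[33/2,32] z:[-1/2,10] -> miss, prune
    N9 x:[14,25] y:[14,65/2] z:[19/2,19] -> hit [14,19], descend [10, 11]
      N10 x:[15,25] y:[28,65/2] z:[21/2,14] -> miss, prune
      N11 x:[14,17] y:[14,49/2] z:[19/2,19] -> hit [14,17] leaf, test {P0(miss), P7(miss), P19@t=33/2}
  N14 x:[25,69/2] y:[29/2,67/2] z:[0,20] -> miss, prune

Summary -> nodes [0, 5, 1, 9, 10, 11, 14]; box-tests=7; leaf-entries=1; first=P19

== RESULT ==
7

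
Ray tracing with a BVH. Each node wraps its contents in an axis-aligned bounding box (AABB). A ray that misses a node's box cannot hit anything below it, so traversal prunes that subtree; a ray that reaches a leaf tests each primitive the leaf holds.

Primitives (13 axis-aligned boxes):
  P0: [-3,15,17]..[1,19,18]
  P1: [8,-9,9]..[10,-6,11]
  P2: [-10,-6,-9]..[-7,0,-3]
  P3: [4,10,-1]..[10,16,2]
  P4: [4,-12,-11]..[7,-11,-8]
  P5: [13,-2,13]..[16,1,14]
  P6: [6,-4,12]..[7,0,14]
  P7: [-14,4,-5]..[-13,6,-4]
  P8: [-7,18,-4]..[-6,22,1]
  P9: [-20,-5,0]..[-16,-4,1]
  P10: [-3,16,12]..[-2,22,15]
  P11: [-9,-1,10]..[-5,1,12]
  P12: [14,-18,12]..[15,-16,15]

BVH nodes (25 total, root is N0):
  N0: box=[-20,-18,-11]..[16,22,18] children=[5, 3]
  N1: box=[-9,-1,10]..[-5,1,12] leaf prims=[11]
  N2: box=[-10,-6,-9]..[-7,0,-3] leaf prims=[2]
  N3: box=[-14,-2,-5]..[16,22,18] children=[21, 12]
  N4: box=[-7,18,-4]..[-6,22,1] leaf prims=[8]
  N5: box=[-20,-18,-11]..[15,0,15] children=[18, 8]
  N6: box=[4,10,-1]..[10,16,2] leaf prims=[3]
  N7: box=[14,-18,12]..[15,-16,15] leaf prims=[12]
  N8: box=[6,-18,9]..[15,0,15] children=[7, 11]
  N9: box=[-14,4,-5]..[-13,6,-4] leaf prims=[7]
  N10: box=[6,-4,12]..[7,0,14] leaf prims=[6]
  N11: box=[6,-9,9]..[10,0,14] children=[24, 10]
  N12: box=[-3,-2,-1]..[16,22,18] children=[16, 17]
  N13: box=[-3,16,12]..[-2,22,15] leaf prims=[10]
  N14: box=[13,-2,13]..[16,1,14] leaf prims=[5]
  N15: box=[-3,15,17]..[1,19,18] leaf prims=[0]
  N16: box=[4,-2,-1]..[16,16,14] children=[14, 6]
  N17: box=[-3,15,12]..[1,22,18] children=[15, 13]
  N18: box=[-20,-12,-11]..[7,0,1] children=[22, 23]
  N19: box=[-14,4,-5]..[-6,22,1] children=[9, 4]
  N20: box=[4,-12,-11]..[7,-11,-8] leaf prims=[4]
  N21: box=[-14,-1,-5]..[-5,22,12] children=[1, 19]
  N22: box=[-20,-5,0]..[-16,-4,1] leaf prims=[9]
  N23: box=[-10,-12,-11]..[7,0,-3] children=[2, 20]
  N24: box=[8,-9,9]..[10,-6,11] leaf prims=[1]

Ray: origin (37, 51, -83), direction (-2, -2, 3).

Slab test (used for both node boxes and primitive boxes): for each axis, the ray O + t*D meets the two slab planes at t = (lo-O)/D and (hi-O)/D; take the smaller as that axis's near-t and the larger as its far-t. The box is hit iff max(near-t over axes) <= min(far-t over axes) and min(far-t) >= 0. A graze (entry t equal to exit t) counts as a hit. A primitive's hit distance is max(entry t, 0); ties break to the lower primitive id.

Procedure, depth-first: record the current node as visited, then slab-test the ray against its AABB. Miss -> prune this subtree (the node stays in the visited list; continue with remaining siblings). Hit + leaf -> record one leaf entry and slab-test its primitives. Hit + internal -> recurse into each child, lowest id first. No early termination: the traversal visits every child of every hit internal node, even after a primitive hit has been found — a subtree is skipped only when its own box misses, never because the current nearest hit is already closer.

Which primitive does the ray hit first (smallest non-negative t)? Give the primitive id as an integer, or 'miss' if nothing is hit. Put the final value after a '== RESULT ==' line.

Trace the traversal:
N0 x:[21/2,57/2] y:[29/2,69/2] z:[24,101/3] -> hit [24,57/2], descend [3, 5]
  N3 x:[21/2,51/2] y:[29/2,53/2] z:[26,101/3] -> miss, prune
  N5 x:[11,57/2] y:[51/2,69/2] z:[24,98/3] -> hit [51/2,57/2], descend [8, 18]
    N8 x:[11,31/2] y:[51/2,69/2] z:[92/3,98/3] -> miss, prune
    N18 x:[15,57/2] y:[51/2,63/2] z:[24,28] -> hit [51/2,28], descend [22, 23]
      N22 x:[53/2,57/2] y:[55/2,28] z:[83/3,28] -> hit [83/3,28] leaf, test {P9@t=83/3}
      N23 x:[15,47/2] y:[51/2,63/2] z:[24,80/3] -> miss, prune

order=[0, 3, 5, 8, 18, 22, 23]  |boxes|=7  |leaves|=1  hit=P9

== RESULT ==
9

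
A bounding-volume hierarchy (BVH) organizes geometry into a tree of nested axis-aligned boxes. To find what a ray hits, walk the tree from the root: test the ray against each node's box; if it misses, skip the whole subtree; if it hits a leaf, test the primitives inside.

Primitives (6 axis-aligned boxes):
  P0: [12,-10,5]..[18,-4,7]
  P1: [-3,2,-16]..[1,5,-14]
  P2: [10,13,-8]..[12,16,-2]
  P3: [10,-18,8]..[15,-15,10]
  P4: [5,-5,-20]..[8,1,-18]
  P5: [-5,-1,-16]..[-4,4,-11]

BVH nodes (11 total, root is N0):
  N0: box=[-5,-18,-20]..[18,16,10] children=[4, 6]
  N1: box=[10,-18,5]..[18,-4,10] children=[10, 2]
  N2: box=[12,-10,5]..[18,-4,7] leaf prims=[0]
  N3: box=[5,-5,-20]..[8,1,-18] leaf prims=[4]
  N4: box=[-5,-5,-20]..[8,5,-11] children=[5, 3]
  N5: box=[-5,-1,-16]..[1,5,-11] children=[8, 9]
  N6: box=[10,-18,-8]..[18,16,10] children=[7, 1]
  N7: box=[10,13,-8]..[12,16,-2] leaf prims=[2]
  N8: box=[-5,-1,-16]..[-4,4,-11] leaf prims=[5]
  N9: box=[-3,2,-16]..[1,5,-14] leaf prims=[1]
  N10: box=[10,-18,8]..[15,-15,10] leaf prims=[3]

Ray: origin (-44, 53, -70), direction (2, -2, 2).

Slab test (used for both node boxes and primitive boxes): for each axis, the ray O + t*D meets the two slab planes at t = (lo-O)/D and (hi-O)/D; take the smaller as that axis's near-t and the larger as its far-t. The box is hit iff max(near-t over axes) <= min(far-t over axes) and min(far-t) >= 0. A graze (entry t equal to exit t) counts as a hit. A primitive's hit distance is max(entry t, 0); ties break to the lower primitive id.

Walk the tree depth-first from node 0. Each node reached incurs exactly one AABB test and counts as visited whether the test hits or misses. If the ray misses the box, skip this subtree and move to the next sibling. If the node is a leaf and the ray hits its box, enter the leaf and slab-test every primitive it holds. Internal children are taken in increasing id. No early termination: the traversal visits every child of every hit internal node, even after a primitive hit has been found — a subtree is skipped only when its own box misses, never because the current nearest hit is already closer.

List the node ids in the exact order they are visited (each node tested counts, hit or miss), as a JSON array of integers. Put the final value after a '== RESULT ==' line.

Trace the traversal:
N0 x:[39/2,31] y:[37/2,71/2] z:[25,40] -> hit [25,31], descend [4, 6]
  N4 x:[39/2,26] y:[24,29] z:[25,59/2] -> hit [25,26], descend [3, 5]
    N3 x:[49/2,26] y:[26,29] z:[25,26] -> hit [26,26] leaf, test {P4@t=26}
    N5 x:[39/2,45/2] y:[24,27] z:[27,59/2] -> miss, prune
  N6 x:[27,31] y:[37/2,71/2] z:[31,40] -> hit [31,31], descend [1, 7]
    N1 x:[27,31] y:[57/2,71/2] z:[75/2,40] -> miss, prune
    N7 x:[27,28] y:[37/2,20] z:[31,34] -> miss, prune

7 AABB tests over nodes [0, 4, 3, 5, 6, 1, 7]; 1 leaf entered; closest P4.

== RESULT ==
[0, 4, 3, 5, 6, 1, 7]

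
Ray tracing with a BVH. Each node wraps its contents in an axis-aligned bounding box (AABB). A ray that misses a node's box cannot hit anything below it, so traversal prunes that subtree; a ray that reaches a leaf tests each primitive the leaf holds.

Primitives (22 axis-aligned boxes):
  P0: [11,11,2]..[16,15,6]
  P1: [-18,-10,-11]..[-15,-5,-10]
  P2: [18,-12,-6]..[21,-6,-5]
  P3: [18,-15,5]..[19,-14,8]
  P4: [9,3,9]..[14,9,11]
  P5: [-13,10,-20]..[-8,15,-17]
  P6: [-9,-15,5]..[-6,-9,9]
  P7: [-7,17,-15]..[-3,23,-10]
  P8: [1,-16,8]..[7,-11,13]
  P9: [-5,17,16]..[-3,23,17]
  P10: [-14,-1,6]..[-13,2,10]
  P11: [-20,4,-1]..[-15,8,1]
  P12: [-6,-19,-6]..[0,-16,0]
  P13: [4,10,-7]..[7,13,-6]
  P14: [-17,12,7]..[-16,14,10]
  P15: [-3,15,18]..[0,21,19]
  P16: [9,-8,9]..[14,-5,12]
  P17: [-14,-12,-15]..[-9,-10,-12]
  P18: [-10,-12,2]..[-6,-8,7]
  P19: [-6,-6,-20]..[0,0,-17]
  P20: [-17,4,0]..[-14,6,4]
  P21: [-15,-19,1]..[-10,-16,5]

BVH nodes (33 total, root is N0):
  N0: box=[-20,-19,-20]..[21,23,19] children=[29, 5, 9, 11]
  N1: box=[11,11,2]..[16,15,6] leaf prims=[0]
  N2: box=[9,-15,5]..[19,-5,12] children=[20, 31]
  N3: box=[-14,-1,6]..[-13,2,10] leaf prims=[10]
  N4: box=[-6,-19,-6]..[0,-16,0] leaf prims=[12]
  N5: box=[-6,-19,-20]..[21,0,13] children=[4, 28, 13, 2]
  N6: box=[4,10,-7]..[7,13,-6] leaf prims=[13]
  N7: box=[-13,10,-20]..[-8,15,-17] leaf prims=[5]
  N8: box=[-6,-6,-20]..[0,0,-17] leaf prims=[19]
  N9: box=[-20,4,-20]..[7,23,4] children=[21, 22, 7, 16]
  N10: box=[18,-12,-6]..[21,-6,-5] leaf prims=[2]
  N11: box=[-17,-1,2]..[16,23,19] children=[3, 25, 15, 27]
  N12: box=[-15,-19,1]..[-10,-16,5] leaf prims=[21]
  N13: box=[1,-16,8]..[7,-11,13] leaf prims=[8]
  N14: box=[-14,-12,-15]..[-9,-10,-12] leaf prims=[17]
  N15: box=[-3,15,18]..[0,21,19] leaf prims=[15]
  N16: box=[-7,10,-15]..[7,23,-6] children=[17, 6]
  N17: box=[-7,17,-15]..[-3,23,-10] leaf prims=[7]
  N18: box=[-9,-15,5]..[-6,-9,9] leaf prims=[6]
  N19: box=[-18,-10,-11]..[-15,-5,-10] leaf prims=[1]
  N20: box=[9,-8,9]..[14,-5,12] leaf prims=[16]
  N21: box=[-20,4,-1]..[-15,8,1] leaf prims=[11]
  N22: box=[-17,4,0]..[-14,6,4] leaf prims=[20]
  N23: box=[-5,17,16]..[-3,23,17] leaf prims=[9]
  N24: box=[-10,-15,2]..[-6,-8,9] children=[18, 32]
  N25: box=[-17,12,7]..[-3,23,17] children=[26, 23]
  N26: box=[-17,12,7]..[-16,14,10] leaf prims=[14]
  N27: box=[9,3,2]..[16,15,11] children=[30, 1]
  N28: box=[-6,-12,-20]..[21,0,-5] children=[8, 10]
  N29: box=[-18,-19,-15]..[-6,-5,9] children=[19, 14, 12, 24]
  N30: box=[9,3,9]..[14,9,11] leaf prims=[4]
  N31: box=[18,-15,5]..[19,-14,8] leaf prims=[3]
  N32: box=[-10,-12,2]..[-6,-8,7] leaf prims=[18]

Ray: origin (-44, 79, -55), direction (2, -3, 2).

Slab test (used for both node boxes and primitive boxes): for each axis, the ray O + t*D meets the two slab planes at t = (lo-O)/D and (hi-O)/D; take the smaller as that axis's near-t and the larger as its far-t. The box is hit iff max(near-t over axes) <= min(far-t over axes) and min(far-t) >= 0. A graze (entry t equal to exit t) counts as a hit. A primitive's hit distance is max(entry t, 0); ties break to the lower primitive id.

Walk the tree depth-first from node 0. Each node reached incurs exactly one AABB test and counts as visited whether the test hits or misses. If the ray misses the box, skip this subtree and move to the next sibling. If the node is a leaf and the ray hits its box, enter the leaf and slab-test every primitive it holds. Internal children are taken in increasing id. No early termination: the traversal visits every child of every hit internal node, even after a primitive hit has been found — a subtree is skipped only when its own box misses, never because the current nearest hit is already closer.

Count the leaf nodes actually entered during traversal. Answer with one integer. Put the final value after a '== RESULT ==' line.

Walk:
N0 x:[12,65/2] y:[56/3,98/3] z:[35/2,37] -> hit [56/3,65/2], descend [5, 9, 11, 29]
  N5 x:[19,65/2] y:[79/3,98/3] z:[35/2,34] -> hit [79/3,65/2], descend [2, 4, 13, 28]
    N2 x:[53/2,63/2] y:[28,94/3] z:[30,67/2] -> hit [30,94/3], descend [20, 31]
      N20 x:[53/2,29] y:[28,29] z:[32,67/2] -> miss, prune
      N31 x:[31,63/2] y:[31,94/3] z:[30,63/2] -> hit [31,94/3] leaf, test {P3@t=31}
    N4 x:[19,22] y:[95/3,98/3] z:[49/2,55/2] -> miss, prune
    N13 x:[45/2,51/2] y:[30,95/3] z:[63/2,34] -> miss, prune
    N28 x:[19,65/2] y:[79/3,91/3] z:[35/2,25] -> miss, prune
  N9 x:[12,51/2] y:[56/3,25] z:[35/2,59/2] -> hit [56/3,25], descend [7, 16, 21, 22]
    N7 x:[31/2,18] y:[64/3,23] z:[35/2,19] -> miss, prune
    N16 x:[37/2,51/2] y:[56/3,23] z:[20,49/2] -> hit [20,23], descend [6, 17]
      N6 x:[24,51/2] y:[22,23] z:[24,49/2] -> miss, prune
      N17 x:[37/2,41/2] y:[56/3,62/3] z:[20,45/2] -> hit [20,41/2] leaf, test {P7@t=20}
    N21 x:[12,29/2] y:[71/3,25] z:[27,28] -> miss, prune
    N22 x:[27/2,15] y:[73/3,25] z:[55/2,59/2] -> miss, prune
  N11 x:[27/2,30] y:[56/3,80/3] z:[57/2,37] -> miss, prune
  N29 x:[13,19] y:[28,98/3] z:[20,32] -> miss, prune

Visited [0, 5, 2, 20, 31, 4, 13, 28, 9, 7, 16, 6, 17, 21, 22, 11, 29]. Tests: 17 box, 2 leaf. Nearest: P7.

== RESULT ==
2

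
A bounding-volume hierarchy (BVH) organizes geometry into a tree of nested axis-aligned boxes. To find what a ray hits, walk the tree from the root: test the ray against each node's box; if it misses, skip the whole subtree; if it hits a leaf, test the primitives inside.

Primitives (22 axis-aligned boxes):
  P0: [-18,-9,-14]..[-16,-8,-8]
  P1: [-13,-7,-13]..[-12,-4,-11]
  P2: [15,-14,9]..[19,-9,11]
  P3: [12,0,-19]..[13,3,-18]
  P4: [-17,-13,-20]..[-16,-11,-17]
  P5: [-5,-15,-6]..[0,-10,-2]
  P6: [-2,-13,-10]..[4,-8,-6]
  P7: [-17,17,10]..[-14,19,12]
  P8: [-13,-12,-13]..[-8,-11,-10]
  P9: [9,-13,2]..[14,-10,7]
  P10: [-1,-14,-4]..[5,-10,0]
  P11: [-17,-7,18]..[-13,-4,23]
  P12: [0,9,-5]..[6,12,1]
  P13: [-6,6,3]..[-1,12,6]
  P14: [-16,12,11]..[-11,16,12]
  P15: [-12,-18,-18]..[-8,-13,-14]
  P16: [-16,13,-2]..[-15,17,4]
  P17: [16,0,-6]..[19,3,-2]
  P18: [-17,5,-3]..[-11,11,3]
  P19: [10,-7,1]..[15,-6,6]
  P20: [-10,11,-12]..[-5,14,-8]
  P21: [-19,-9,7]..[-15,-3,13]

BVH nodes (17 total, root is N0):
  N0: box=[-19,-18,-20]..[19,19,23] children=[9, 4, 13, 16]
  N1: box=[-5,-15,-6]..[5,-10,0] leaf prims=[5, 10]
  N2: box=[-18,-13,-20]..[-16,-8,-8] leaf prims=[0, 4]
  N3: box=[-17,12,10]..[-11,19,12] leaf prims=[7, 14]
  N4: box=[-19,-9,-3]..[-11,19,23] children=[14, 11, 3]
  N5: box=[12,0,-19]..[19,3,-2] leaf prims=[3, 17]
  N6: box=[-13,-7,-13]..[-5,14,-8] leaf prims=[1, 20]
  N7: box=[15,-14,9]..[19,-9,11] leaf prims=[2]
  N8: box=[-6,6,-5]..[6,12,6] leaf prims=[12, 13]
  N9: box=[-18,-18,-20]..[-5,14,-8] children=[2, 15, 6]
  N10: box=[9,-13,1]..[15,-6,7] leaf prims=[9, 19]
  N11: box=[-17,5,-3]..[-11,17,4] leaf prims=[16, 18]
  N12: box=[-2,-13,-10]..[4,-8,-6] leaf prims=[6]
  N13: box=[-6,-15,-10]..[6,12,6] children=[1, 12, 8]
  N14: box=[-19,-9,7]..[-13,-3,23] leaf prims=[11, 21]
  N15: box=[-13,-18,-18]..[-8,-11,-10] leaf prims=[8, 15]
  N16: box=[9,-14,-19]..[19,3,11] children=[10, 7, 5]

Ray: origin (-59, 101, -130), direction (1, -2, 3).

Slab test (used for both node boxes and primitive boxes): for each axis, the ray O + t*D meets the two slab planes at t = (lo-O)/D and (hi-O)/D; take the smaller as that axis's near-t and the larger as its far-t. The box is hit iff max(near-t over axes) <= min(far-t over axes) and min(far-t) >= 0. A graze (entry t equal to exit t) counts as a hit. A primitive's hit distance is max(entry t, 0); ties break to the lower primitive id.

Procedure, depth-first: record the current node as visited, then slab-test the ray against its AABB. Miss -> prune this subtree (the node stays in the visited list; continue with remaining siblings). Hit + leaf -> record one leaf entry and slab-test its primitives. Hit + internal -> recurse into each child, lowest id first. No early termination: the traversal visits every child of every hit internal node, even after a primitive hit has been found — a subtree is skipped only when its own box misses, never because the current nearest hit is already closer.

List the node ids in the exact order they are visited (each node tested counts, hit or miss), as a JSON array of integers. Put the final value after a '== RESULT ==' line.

Trace the traversal:
N0 x:[40,78] y:[41,119/2] z:[110/3,51] -> hit [41,51], descend [4, 9, 13, 16]
  N4 x:[40,48] y:[41,55] z:[127/3,51] -> hit [127/3,48], descend [3, 11, 14]
    N3 x:[42,48] y:[41,89/2] z:[140/3,142/3] -> miss, prune
    N11 x:[42,48] y:[42,48] z:[127/3,134/3] -> hit [127/3,134/3] leaf, test {P16@t=43, P18(miss)}
    N14 x:[40,46] y:[52,55] z:[137/3,51] -> miss, prune
  N9 x:[41,54] y:[87/2,119/2] z:[110/3,122/3] -> miss, prune
  N13 x:[53,65] y:[89/2,58] z:[40,136/3] -> miss, prune
  N16 x:[68,78] y:[49,115/2] z:[37,47] -> miss, prune

8 AABB tests over nodes [0, 4, 3, 11, 14, 9, 13, 16]; 1 leaf entered; closest P16.

== RESULT ==
[0, 4, 3, 11, 14, 9, 13, 16]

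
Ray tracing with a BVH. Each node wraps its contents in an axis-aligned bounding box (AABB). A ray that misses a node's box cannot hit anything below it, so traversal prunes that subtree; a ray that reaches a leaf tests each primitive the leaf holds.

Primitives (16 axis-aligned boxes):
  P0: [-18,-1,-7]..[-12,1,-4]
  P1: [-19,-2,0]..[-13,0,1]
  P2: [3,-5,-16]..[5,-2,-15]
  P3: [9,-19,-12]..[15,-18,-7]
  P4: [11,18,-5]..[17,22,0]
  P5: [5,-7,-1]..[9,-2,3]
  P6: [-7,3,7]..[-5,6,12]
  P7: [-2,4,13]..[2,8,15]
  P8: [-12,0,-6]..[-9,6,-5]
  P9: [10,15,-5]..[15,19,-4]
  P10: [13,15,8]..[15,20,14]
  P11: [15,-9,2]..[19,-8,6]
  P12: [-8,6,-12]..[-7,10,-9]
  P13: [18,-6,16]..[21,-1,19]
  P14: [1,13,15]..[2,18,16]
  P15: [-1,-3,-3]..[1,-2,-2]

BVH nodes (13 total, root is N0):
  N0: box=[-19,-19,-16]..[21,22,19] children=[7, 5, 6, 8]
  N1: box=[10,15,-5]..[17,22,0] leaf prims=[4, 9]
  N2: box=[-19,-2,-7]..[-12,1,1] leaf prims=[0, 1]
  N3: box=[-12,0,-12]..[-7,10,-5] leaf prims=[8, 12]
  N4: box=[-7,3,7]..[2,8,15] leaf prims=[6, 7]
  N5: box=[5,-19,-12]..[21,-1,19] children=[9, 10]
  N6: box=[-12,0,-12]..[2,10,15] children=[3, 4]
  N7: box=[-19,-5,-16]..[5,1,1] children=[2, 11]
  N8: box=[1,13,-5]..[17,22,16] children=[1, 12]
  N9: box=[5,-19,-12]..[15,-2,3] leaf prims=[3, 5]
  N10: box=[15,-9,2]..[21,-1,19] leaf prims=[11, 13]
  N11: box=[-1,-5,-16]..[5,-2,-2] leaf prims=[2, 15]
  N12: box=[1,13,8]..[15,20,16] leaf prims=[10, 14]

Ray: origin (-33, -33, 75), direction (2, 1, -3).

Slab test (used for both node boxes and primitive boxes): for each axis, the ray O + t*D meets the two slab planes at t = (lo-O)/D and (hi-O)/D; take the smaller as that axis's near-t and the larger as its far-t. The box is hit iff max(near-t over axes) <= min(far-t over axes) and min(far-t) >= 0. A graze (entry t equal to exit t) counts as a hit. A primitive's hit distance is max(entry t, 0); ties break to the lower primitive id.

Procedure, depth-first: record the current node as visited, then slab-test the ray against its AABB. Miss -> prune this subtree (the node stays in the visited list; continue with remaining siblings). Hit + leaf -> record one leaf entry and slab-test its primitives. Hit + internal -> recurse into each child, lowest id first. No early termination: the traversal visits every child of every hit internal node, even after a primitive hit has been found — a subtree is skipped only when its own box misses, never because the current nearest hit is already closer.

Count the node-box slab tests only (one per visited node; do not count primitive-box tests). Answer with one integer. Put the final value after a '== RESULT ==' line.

Trace the traversal:
N0 x:[7,27] y:[14,55] z:[56/3,91/3] -> hit [56/3,27], descend [5, 6, 7, 8]
  N5 x:[19,27] y:[14,32] z:[56/3,29] -> hit [19,27], descend [9, 10]
    N9 x:[19,24] y:[14,31] z:[24,29] -> hit [24,24] leaf, test {P3(miss), P5(miss)}
    N10 x:[24,27] y:[24,32] z:[56/3,73/3] -> hit [24,73/3] leaf, test {P11@t=24, P13(miss)}
  N6 x:[21/2,35/2] y:[33,43] z:[20,29] -> miss, prune
  N7 x:[7,19] y:[28,34] z:[74/3,91/3] -> miss, prune
  N8 x:[17,25] y:[46,55] z:[59/3,80/3] -> miss, prune

Summary -> nodes [0, 5, 9, 10, 6, 7, 8]; box-tests=7; leaf-entries=2; first=P11

== RESULT ==
7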